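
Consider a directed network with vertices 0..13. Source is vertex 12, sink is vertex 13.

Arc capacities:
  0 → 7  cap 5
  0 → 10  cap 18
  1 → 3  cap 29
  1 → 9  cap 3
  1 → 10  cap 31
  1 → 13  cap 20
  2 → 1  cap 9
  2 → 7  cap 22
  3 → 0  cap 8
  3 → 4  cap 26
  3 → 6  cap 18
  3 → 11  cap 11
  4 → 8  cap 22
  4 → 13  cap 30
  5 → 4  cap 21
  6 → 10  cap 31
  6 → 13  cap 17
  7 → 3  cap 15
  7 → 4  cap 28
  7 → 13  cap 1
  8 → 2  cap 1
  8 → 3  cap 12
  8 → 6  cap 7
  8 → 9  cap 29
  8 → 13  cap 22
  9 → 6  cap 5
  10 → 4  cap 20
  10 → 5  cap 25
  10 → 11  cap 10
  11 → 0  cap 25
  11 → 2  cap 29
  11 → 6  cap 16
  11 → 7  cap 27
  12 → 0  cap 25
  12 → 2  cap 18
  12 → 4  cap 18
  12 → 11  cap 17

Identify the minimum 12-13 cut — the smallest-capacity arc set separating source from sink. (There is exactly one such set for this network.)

augment #1: 12→4→13 push 18
augment #2: 12→0→7→13 push 1
augment #3: 12→2→1→13 push 9
augment #4: 12→11→6→13 push 16
augment #5: 12→0→7→4→13 push 4
augment #6: 12→0→10→4→13 push 8
augment #7: 12→0→10→4→8→13 push 10
augment #8: 12→2→7→3→6→13 push 1
augment #9: 12→2→7→4→8→13 push 8
augment #10: 12→11→7→4→8→13 push 1
max flow = 76; residual-reachable set from 12 gives S-side
cut edges (S→T): {(0,7), (0,10), (12,2), (12,4), (12,11)} total cap 76

Min-cut arcs: {(0,7), (0,10), (12,2), (12,4), (12,11)} (total capacity 76)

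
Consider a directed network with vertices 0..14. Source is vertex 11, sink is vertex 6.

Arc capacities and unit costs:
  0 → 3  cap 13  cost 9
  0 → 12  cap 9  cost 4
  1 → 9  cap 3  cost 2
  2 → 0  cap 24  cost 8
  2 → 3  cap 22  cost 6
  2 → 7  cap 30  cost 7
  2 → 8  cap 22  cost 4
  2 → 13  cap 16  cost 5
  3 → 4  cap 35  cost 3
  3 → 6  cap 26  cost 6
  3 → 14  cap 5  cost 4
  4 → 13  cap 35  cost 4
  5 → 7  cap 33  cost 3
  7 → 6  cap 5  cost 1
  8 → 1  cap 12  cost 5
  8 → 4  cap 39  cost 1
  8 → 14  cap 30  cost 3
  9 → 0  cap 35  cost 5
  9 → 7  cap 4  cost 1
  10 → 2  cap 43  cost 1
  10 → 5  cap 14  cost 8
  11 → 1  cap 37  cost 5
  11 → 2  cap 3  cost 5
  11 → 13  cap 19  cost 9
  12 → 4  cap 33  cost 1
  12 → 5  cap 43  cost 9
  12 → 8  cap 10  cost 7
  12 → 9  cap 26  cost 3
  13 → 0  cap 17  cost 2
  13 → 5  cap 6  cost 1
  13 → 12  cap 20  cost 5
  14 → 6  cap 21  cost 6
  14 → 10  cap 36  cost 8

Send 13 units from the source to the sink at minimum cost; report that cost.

Minimum cost for 13 units: 236

shortest-cost path #1: 11→1→9→7→6 push 3 @ unit cost 9 (adds 27)
shortest-cost path #2: 11→2→7→6 push 2 @ unit cost 13 (adds 26)
shortest-cost path #3: 11→2→3→6 push 1 @ unit cost 17 (adds 17)
shortest-cost path #4: 11→13→5→7→2→3→6 push 2 @ unit cost 18 (adds 36)
shortest-cost path #5: 11→13→0→3→6 push 5 @ unit cost 26 (adds 130)
total cost = 236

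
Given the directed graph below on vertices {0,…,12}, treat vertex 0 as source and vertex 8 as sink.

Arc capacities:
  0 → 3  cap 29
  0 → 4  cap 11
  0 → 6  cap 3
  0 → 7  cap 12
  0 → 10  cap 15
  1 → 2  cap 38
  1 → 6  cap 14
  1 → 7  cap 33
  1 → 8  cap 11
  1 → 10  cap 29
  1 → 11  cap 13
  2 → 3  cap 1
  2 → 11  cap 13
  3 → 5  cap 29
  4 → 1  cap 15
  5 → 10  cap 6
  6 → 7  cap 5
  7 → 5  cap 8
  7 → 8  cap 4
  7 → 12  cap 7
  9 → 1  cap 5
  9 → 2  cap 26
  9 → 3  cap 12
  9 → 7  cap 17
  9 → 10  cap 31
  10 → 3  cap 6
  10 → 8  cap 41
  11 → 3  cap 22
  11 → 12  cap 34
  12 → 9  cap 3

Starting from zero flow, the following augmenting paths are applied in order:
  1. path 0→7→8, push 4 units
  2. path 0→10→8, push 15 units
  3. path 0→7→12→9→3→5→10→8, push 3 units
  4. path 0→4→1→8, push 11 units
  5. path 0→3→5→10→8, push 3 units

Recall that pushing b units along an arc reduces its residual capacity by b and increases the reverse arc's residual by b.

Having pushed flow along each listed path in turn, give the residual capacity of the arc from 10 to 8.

Residual capacity of (10,8): 20

after path 1 (0→7→8, push 4): res(10,8)=41
after path 2 (0→10→8, push 15): res(10,8)=26
after path 3 (0→7→12→9→3→5→10→8, push 3): res(10,8)=23
after path 4 (0→4→1→8, push 11): res(10,8)=23
after path 5 (0→3→5→10→8, push 3): res(10,8)=20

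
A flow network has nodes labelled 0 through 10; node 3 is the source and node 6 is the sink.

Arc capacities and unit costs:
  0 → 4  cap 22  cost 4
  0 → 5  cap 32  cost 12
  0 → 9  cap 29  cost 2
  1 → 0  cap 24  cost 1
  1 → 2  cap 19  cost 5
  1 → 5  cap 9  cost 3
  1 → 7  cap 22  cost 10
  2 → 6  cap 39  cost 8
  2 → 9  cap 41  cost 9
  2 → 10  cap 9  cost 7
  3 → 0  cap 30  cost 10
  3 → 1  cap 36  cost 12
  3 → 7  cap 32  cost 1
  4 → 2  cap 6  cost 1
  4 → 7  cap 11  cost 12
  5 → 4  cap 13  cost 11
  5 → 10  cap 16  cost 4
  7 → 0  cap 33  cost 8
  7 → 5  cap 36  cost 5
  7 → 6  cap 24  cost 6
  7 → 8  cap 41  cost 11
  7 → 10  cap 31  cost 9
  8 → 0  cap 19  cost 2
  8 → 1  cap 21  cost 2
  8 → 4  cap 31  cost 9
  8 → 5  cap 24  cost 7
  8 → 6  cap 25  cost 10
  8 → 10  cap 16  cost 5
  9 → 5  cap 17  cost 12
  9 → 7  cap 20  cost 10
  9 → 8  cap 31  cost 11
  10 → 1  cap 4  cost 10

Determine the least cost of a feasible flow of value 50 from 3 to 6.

Minimum cost for 50 units: 782

shortest-cost path #1: 3→7→6 push 24 @ unit cost 7 (adds 168)
shortest-cost path #2: 3→7→8→6 push 8 @ unit cost 22 (adds 176)
shortest-cost path #3: 3→0→4→2→6 push 6 @ unit cost 23 (adds 138)
shortest-cost path #4: 3→1→2→6 push 12 @ unit cost 25 (adds 300)
total cost = 782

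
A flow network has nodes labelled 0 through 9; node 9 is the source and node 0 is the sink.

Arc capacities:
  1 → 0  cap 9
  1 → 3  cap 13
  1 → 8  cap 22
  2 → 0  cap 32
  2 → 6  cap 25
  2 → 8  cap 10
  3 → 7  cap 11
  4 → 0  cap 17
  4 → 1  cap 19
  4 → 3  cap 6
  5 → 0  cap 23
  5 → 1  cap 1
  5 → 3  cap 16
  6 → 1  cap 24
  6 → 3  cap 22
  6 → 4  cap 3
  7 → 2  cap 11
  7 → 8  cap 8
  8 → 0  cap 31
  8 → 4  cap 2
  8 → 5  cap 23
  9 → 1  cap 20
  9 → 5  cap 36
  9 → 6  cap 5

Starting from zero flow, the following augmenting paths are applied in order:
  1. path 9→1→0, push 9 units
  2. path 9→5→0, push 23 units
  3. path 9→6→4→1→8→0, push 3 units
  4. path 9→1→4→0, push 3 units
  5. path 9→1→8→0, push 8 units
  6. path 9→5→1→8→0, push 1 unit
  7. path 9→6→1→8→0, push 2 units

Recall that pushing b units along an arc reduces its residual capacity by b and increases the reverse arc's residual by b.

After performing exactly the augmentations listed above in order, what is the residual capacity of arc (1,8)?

after path 1 (9→1→0, push 9): res(1,8)=22
after path 2 (9→5→0, push 23): res(1,8)=22
after path 3 (9→6→4→1→8→0, push 3): res(1,8)=19
after path 4 (9→1→4→0, push 3): res(1,8)=19
after path 5 (9→1→8→0, push 8): res(1,8)=11
after path 6 (9→5→1→8→0, push 1): res(1,8)=10
after path 7 (9→6→1→8→0, push 2): res(1,8)=8

Residual capacity of (1,8): 8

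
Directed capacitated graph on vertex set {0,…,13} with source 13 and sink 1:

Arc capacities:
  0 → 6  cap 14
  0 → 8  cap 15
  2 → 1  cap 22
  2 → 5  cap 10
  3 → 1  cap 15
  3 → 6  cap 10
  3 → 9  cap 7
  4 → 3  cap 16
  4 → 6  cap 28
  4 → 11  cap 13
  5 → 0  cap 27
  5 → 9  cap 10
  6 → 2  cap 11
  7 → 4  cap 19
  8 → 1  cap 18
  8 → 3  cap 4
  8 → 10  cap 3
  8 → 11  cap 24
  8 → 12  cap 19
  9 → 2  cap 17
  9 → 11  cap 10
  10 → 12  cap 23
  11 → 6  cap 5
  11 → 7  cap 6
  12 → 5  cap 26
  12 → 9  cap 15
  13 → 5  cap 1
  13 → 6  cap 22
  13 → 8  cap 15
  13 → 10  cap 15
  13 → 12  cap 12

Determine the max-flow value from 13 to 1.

Maximum flow value: 50

augment #1: 13→8→1 bottleneck 15, total now 15
augment #2: 13→6→2→1 bottleneck 11, total now 26
augment #3: 13→5→0→8→1 bottleneck 1, total now 27
augment #4: 13→12→9→2→1 bottleneck 11, total now 38
augment #5: 13→12→5→0→8→1 bottleneck 1, total now 39
augment #6: 13→10→12→5→0→8→1 bottleneck 1, total now 40
augment #7: 13→10→12→5→0→8→3→1 bottleneck 4, total now 44
augment #8: 13→10→12→9→11→7→4→3→1 bottleneck 4, total now 48
augment #9: 13→10→12→5→9→11→7→4→3→1 bottleneck 2, total now 50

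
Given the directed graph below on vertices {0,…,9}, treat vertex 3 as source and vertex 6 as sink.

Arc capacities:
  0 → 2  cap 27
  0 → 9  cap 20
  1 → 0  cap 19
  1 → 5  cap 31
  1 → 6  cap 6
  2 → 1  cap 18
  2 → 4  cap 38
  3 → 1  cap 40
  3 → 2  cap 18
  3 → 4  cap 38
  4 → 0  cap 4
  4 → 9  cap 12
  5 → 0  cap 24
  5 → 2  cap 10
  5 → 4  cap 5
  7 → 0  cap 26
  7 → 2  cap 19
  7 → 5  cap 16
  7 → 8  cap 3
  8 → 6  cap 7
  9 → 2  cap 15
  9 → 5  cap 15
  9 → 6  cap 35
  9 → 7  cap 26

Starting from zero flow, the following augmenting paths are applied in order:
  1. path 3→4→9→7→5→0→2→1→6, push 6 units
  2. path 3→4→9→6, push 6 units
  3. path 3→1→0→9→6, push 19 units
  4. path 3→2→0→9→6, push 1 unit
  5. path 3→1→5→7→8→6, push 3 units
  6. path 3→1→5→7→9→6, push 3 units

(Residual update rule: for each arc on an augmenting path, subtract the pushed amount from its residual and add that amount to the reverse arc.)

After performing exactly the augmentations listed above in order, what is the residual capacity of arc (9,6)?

after path 1 (3→4→9→7→5→0→2→1→6, push 6): res(9,6)=35
after path 2 (3→4→9→6, push 6): res(9,6)=29
after path 3 (3→1→0→9→6, push 19): res(9,6)=10
after path 4 (3→2→0→9→6, push 1): res(9,6)=9
after path 5 (3→1→5→7→8→6, push 3): res(9,6)=9
after path 6 (3→1→5→7→9→6, push 3): res(9,6)=6

Residual capacity of (9,6): 6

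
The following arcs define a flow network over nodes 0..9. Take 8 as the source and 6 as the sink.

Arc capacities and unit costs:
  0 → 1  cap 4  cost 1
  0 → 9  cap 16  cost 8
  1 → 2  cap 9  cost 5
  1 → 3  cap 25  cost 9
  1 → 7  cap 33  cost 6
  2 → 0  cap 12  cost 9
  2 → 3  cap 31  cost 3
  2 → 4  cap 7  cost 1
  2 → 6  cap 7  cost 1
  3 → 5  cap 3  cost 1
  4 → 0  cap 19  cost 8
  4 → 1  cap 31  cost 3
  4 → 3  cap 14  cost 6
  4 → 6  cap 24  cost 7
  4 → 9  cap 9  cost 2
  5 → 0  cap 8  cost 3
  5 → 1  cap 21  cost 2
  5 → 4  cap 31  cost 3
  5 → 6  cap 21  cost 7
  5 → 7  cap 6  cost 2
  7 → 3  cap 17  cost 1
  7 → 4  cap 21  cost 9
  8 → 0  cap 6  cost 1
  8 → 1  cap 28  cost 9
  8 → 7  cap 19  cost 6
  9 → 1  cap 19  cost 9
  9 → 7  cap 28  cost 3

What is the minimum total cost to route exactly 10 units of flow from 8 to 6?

Minimum cost for 10 units: 122

shortest-cost path #1: 8→0→1→2→6 push 4 @ unit cost 8 (adds 32)
shortest-cost path #2: 8→1→2→6 push 3 @ unit cost 15 (adds 45)
shortest-cost path #3: 8→7→3→5→6 push 3 @ unit cost 15 (adds 45)
total cost = 122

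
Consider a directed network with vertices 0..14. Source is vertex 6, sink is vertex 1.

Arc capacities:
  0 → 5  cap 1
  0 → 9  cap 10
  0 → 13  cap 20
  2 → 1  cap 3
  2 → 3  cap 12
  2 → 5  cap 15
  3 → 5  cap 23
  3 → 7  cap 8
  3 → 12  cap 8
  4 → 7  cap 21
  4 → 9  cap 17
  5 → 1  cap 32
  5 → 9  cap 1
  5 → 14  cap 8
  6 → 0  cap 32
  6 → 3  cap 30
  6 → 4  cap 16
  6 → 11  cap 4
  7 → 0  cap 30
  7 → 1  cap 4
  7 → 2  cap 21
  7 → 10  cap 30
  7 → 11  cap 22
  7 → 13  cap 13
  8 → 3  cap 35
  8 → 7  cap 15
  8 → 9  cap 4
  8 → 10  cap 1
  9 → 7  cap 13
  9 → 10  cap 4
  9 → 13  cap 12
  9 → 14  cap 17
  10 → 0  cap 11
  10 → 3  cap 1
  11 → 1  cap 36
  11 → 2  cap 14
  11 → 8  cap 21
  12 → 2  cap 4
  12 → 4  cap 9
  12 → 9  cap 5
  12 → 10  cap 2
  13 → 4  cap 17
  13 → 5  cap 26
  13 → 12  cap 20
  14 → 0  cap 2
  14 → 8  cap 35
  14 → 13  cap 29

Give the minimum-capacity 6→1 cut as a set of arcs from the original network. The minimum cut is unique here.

augment #1: 6→11→1 push 4
augment #2: 6→0→5→1 push 1
augment #3: 6→3→5→1 push 23
augment #4: 6→3→7→1 push 4
augment #5: 6→0→13→5→1 push 8
augment #6: 6→3→7→2→1 push 3
augment #7: 6→4→7→11→1 push 16
augment #8: 6→0→9→7→11→1 push 6
max flow = 65; residual-reachable set from 6 gives S-side
cut edges (S→T): {(2,1), (5,1), (6,11), (7,1), (7,11)} total cap 65

Min-cut arcs: {(2,1), (5,1), (6,11), (7,1), (7,11)} (total capacity 65)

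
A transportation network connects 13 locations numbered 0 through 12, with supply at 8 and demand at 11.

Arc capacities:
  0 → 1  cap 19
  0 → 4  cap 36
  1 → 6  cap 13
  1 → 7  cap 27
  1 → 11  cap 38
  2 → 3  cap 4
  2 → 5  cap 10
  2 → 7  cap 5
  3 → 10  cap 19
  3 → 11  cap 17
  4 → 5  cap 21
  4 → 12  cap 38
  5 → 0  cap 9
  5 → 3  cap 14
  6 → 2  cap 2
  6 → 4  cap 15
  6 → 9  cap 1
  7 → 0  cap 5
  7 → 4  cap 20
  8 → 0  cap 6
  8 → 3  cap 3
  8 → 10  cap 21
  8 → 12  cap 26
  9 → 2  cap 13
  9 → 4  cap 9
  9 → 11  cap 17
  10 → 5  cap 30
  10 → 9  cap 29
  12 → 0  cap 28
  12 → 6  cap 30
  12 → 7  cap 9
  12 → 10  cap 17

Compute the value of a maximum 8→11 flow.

augment #1: 8→3→11 bottleneck 3, total now 3
augment #2: 8→0→1→11 bottleneck 6, total now 9
augment #3: 8→10→9→11 bottleneck 17, total now 26
augment #4: 8→10→5→3→11 bottleneck 4, total now 30
augment #5: 8→12→0→1→11 bottleneck 13, total now 43
augment #6: 8→12→6→2→3→11 bottleneck 2, total now 45
augment #7: 8→12→10→5→3→11 bottleneck 8, total now 53

Maximum flow value: 53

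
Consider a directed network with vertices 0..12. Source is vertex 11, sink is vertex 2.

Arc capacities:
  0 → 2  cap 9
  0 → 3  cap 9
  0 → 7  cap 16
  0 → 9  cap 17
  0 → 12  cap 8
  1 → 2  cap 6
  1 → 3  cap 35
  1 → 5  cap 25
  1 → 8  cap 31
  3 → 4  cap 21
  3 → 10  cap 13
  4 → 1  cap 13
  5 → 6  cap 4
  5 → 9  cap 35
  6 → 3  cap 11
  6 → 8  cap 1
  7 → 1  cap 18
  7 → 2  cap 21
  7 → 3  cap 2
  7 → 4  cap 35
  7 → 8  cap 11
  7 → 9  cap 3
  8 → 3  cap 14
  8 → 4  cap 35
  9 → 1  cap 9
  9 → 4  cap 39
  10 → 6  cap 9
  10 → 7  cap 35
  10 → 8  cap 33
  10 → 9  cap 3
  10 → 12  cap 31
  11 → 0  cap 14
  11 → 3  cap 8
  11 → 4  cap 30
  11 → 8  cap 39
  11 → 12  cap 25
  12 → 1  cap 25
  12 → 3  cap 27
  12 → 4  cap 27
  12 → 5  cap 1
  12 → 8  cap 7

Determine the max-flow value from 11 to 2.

augment #1: 11→0→2 bottleneck 9, total now 9
augment #2: 11→0→7→2 bottleneck 5, total now 14
augment #3: 11→4→1→2 bottleneck 6, total now 20
augment #4: 11→3→10→7→2 bottleneck 8, total now 28
augment #5: 11→8→3→10→7→2 bottleneck 5, total now 33

Maximum flow value: 33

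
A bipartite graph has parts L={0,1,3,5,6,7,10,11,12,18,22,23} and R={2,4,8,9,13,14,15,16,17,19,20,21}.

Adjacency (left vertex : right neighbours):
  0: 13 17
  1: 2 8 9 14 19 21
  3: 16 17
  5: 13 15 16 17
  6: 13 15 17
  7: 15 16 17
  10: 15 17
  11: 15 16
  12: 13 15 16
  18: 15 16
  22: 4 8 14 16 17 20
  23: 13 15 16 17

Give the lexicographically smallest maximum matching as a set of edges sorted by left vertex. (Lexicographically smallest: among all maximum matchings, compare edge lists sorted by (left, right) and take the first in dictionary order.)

Lex-smallest maximum matching: {(0,13), (1,2), (3,16), (5,15), (6,17), (22,4)}

|M| = 6 (so the lex-smallest maximum matching has 6 edges)
process left vertices in ascending order; for each, take the smallest-labelled available neighbour that still permits 6 edges overall, or leave it unmatched if none does
lex-smallest matching: {0-13, 1-2, 3-16, 5-15, 6-17, 22-4}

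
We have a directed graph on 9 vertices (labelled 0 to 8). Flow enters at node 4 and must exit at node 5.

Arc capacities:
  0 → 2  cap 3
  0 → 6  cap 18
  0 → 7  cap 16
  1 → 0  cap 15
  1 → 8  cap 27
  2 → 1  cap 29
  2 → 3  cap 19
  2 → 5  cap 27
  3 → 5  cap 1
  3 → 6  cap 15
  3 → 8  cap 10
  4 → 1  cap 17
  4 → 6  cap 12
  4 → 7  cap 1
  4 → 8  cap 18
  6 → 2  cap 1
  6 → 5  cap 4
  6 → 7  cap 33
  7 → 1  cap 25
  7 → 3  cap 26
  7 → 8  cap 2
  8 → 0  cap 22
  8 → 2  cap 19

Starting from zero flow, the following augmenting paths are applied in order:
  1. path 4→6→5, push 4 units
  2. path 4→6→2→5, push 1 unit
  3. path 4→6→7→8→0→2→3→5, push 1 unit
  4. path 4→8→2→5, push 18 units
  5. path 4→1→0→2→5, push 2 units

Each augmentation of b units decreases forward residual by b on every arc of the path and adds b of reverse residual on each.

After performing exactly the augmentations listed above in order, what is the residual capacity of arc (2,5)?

Residual capacity of (2,5): 6

after path 1 (4→6→5, push 4): res(2,5)=27
after path 2 (4→6→2→5, push 1): res(2,5)=26
after path 3 (4→6→7→8→0→2→3→5, push 1): res(2,5)=26
after path 4 (4→8→2→5, push 18): res(2,5)=8
after path 5 (4→1→0→2→5, push 2): res(2,5)=6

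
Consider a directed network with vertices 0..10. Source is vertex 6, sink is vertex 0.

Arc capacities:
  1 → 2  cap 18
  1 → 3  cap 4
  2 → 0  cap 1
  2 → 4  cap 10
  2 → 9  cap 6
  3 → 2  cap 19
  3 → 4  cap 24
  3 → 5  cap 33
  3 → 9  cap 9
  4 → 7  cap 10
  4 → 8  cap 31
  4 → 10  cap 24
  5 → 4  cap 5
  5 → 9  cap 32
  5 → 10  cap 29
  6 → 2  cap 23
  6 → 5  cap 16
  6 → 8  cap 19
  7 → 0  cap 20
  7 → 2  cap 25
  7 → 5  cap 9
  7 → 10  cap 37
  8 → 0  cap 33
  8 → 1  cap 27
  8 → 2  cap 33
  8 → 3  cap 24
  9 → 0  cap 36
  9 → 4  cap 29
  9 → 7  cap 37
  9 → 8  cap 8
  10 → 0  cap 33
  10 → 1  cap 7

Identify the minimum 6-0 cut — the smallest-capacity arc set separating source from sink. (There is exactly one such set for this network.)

Min-cut arcs: {(2,0), (2,4), (2,9), (6,5), (6,8)} (total capacity 52)

augment #1: 6→2→0 push 1
augment #2: 6→8→0 push 19
augment #3: 6→2→9→0 push 6
augment #4: 6→5→9→0 push 16
augment #5: 6→2→4→7→0 push 10
max flow = 52; residual-reachable set from 6 gives S-side
cut edges (S→T): {(2,0), (2,4), (2,9), (6,5), (6,8)} total cap 52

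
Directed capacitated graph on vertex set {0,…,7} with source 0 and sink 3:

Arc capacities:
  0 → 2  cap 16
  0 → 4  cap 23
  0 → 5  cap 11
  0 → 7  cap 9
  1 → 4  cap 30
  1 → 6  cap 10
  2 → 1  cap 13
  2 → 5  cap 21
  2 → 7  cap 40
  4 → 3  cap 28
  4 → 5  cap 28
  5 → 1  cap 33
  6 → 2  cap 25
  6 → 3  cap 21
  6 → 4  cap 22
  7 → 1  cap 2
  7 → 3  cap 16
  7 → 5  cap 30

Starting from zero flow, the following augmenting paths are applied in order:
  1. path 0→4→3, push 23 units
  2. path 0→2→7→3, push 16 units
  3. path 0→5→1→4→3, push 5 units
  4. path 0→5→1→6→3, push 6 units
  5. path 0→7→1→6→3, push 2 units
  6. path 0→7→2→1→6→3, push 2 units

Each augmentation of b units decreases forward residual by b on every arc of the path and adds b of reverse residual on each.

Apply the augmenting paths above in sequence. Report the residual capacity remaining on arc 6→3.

Residual capacity of (6,3): 11

after path 1 (0→4→3, push 23): res(6,3)=21
after path 2 (0→2→7→3, push 16): res(6,3)=21
after path 3 (0→5→1→4→3, push 5): res(6,3)=21
after path 4 (0→5→1→6→3, push 6): res(6,3)=15
after path 5 (0→7→1→6→3, push 2): res(6,3)=13
after path 6 (0→7→2→1→6→3, push 2): res(6,3)=11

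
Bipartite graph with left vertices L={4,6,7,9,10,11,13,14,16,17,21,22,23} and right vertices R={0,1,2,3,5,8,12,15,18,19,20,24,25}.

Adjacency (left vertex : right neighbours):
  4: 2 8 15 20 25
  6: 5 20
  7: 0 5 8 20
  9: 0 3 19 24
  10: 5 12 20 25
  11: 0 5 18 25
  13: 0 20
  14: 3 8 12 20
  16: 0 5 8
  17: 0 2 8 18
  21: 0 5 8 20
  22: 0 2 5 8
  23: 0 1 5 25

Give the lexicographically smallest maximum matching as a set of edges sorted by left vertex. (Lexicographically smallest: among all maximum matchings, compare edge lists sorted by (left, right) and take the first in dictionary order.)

|M| = 12 (so the lex-smallest maximum matching has 12 edges)
process left vertices in ascending order; for each, take the smallest-labelled available neighbour that still permits 12 edges overall, or leave it unmatched if none does
lex-smallest matching: {4-15, 6-5, 7-0, 9-19, 10-12, 11-25, 13-20, 14-3, 16-8, 17-18, 22-2, 23-1}

Lex-smallest maximum matching: {(4,15), (6,5), (7,0), (9,19), (10,12), (11,25), (13,20), (14,3), (16,8), (17,18), (22,2), (23,1)}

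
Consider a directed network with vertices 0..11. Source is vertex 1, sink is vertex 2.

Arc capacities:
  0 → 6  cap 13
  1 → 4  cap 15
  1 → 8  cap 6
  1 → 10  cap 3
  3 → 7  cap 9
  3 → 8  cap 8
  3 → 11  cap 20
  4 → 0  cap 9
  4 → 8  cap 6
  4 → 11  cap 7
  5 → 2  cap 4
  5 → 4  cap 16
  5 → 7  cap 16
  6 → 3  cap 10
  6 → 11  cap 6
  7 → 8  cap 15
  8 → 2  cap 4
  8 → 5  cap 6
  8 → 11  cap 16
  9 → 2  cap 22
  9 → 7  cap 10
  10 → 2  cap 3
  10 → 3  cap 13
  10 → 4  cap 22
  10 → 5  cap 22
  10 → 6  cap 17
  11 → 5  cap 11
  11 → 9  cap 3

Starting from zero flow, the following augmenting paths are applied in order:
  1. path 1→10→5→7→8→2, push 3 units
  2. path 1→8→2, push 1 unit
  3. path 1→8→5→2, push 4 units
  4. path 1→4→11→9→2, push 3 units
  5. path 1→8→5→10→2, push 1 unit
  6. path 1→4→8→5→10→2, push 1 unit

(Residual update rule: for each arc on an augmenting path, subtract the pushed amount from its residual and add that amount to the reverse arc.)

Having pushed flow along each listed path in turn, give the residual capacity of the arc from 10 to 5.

Residual capacity of (10,5): 21

after path 1 (1→10→5→7→8→2, push 3): res(10,5)=19
after path 2 (1→8→2, push 1): res(10,5)=19
after path 3 (1→8→5→2, push 4): res(10,5)=19
after path 4 (1→4→11→9→2, push 3): res(10,5)=19
after path 5 (1→8→5→10→2, push 1): res(10,5)=20
after path 6 (1→4→8→5→10→2, push 1): res(10,5)=21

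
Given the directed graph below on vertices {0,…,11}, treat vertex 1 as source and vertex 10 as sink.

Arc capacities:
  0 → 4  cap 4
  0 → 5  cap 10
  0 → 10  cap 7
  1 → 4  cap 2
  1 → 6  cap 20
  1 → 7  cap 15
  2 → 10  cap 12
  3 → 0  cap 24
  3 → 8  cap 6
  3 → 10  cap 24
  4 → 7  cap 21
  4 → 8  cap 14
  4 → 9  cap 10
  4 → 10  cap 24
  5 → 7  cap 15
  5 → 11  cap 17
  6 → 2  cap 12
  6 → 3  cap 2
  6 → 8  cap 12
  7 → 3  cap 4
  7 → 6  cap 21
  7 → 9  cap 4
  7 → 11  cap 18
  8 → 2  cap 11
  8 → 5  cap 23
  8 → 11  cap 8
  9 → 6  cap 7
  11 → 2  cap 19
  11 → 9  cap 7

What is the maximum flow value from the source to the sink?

Maximum flow value: 20

augment #1: 1→4→10 bottleneck 2, total now 2
augment #2: 1→6→2→10 bottleneck 12, total now 14
augment #3: 1→6→3→10 bottleneck 2, total now 16
augment #4: 1→7→3→10 bottleneck 4, total now 20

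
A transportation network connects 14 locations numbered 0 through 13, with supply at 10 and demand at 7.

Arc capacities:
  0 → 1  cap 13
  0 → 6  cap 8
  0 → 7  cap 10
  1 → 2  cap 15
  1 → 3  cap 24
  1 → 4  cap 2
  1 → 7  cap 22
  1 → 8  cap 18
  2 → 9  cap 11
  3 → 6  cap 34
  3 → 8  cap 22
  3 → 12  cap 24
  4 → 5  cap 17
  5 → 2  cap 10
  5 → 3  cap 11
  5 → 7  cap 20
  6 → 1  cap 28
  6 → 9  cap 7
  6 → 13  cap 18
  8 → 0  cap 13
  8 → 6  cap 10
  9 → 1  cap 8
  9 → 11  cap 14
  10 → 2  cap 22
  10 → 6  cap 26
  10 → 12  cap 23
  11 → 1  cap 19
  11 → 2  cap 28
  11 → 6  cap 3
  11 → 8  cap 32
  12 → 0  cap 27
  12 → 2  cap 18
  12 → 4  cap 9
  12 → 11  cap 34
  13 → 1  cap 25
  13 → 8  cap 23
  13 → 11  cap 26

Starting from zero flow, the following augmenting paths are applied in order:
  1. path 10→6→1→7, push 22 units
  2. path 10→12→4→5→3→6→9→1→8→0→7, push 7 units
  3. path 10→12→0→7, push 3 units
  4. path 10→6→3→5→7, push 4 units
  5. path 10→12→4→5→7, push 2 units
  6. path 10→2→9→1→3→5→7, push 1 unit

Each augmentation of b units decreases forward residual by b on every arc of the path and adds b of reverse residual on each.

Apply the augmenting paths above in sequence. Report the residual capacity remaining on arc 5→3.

after path 1 (10→6→1→7, push 22): res(5,3)=11
after path 2 (10→12→4→5→3→6→9→1→8→0→7, push 7): res(5,3)=4
after path 3 (10→12→0→7, push 3): res(5,3)=4
after path 4 (10→6→3→5→7, push 4): res(5,3)=8
after path 5 (10→12→4→5→7, push 2): res(5,3)=8
after path 6 (10→2→9→1→3→5→7, push 1): res(5,3)=9

Residual capacity of (5,3): 9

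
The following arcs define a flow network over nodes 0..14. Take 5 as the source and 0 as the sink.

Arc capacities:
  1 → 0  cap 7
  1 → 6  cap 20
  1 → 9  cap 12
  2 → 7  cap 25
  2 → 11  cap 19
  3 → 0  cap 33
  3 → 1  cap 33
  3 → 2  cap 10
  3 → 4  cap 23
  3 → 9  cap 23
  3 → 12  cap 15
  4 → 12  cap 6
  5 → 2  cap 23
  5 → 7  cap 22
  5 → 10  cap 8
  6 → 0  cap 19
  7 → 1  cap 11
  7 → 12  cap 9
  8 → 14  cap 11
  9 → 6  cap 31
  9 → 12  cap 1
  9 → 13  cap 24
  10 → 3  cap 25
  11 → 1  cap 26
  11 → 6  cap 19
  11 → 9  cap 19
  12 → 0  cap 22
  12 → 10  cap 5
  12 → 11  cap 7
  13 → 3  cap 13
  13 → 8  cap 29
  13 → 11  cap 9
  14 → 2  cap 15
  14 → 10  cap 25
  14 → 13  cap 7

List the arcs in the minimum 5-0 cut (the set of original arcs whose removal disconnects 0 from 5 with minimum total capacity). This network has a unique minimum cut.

augment #1: 5→7→1→0 push 7
augment #2: 5→7→12→0 push 9
augment #3: 5→10→3→0 push 8
augment #4: 5→2→11→6→0 push 19
augment #5: 5→7→1→9→12→0 push 1
augment #6: 5→7→1→9→13→3→0 push 3
max flow = 47; residual-reachable set from 5 gives S-side
cut edges (S→T): {(2,11), (5,10), (7,1), (7,12)} total cap 47

Min-cut arcs: {(2,11), (5,10), (7,1), (7,12)} (total capacity 47)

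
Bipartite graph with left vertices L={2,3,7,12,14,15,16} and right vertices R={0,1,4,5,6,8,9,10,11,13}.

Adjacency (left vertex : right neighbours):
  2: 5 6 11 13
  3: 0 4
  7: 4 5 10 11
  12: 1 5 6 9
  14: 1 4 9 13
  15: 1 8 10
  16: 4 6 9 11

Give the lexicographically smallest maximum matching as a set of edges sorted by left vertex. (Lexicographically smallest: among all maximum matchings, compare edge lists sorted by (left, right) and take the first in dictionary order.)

|M| = 7 (so the lex-smallest maximum matching has 7 edges)
process left vertices in ascending order; for each, take the smallest-labelled available neighbour that still permits 7 edges overall, or leave it unmatched if none does
lex-smallest matching: {2-5, 3-0, 7-4, 12-1, 14-9, 15-8, 16-6}

Lex-smallest maximum matching: {(2,5), (3,0), (7,4), (12,1), (14,9), (15,8), (16,6)}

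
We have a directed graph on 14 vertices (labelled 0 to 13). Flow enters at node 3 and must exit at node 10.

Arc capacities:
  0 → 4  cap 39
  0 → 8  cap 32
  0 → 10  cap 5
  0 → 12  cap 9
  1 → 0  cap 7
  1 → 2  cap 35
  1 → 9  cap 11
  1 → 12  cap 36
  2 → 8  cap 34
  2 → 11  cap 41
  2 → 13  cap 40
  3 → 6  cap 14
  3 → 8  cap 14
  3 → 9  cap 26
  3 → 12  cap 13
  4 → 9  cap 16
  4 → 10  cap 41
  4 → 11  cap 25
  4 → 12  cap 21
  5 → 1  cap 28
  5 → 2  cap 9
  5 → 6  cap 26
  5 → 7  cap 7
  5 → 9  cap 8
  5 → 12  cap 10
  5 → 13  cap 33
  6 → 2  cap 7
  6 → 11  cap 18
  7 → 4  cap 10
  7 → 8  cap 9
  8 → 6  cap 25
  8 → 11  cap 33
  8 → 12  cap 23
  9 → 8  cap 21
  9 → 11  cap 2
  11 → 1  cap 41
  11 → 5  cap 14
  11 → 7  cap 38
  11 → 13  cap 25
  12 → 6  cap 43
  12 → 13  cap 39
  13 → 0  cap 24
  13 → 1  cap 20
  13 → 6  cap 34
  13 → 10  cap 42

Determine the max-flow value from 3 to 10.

augment #1: 3→12→13→10 bottleneck 13, total now 13
augment #2: 3→6→2→13→10 bottleneck 7, total now 20
augment #3: 3→6→11→13→10 bottleneck 7, total now 27
augment #4: 3→8→11→13→10 bottleneck 14, total now 41
augment #5: 3→9→11→13→10 bottleneck 1, total now 42
augment #6: 3→9→11→1→0→10 bottleneck 1, total now 43
augment #7: 3→9→8→11→1→0→10 bottleneck 4, total now 47
augment #8: 3→9→8→11→7→4→10 bottleneck 10, total now 57
augment #9: 3→9→8→11→1→0→4→10 bottleneck 2, total now 59
augment #10: 3→9→8→11→13→0→4→10 bottleneck 3, total now 62
augment #11: 3→9→8→12→13→0→4→10 bottleneck 2, total now 64

Maximum flow value: 64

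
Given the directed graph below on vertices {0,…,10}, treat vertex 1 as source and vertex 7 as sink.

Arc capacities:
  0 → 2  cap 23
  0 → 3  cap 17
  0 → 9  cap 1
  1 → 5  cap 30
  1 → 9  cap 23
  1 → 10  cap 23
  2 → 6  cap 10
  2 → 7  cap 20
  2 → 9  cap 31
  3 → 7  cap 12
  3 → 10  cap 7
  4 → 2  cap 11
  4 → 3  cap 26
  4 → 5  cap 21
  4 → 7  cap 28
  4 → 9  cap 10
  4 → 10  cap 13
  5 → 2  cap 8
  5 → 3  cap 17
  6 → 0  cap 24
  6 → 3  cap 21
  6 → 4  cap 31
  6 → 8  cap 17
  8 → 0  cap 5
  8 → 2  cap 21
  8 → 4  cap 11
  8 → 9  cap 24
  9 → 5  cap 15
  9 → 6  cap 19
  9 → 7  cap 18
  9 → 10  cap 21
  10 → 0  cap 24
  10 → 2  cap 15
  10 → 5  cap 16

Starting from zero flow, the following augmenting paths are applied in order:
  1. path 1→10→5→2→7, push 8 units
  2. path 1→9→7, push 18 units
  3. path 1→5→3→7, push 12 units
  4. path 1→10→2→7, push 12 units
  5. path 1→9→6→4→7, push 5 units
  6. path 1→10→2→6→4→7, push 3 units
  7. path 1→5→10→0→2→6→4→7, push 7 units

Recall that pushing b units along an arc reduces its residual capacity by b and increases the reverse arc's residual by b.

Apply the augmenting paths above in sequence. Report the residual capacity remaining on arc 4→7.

after path 1 (1→10→5→2→7, push 8): res(4,7)=28
after path 2 (1→9→7, push 18): res(4,7)=28
after path 3 (1→5→3→7, push 12): res(4,7)=28
after path 4 (1→10→2→7, push 12): res(4,7)=28
after path 5 (1→9→6→4→7, push 5): res(4,7)=23
after path 6 (1→10→2→6→4→7, push 3): res(4,7)=20
after path 7 (1→5→10→0→2→6→4→7, push 7): res(4,7)=13

Residual capacity of (4,7): 13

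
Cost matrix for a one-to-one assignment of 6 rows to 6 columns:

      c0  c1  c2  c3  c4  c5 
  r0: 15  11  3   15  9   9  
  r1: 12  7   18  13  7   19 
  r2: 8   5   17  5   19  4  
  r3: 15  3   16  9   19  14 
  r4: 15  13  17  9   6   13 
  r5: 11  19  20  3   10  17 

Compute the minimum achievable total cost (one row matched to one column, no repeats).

optimal assignment: row0→col2 (cost 3), row1→col0 (cost 12), row2→col5 (cost 4), row3→col1 (cost 3), row4→col4 (cost 6), row5→col3 (cost 3)
total = 3 + 12 + 4 + 3 + 6 + 3 = 31

Minimum assignment cost: 31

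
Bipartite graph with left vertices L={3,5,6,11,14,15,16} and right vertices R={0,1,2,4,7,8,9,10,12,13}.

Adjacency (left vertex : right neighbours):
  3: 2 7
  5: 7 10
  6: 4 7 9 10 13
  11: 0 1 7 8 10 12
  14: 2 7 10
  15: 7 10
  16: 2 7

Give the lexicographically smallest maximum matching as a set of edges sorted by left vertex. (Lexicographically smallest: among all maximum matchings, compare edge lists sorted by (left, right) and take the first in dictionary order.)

Lex-smallest maximum matching: {(3,2), (5,7), (6,4), (11,0), (14,10)}

|M| = 5 (so the lex-smallest maximum matching has 5 edges)
process left vertices in ascending order; for each, take the smallest-labelled available neighbour that still permits 5 edges overall, or leave it unmatched if none does
lex-smallest matching: {3-2, 5-7, 6-4, 11-0, 14-10}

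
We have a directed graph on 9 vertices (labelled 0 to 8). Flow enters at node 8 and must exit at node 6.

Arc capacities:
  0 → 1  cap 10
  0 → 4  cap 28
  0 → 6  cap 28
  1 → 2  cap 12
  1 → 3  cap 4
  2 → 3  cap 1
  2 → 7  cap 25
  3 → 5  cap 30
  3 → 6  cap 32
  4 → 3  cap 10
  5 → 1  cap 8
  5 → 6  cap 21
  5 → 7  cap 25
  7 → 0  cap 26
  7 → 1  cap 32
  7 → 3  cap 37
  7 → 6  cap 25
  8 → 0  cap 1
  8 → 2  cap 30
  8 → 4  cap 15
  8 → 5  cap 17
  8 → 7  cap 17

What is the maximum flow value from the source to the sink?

Maximum flow value: 71

augment #1: 8→0→6 bottleneck 1, total now 1
augment #2: 8→5→6 bottleneck 17, total now 18
augment #3: 8→7→6 bottleneck 17, total now 35
augment #4: 8→2→3→6 bottleneck 1, total now 36
augment #5: 8→2→7→6 bottleneck 8, total now 44
augment #6: 8→4→3→6 bottleneck 10, total now 54
augment #7: 8→2→7→0→6 bottleneck 17, total now 71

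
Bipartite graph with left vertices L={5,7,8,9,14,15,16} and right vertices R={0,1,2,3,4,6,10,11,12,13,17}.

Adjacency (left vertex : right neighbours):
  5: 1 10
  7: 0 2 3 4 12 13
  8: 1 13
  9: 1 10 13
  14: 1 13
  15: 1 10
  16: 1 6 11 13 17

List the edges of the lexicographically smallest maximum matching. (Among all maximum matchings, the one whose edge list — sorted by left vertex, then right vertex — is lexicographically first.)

|M| = 5 (so the lex-smallest maximum matching has 5 edges)
process left vertices in ascending order; for each, take the smallest-labelled available neighbour that still permits 5 edges overall, or leave it unmatched if none does
lex-smallest matching: {5-1, 7-0, 8-13, 9-10, 16-6}

Lex-smallest maximum matching: {(5,1), (7,0), (8,13), (9,10), (16,6)}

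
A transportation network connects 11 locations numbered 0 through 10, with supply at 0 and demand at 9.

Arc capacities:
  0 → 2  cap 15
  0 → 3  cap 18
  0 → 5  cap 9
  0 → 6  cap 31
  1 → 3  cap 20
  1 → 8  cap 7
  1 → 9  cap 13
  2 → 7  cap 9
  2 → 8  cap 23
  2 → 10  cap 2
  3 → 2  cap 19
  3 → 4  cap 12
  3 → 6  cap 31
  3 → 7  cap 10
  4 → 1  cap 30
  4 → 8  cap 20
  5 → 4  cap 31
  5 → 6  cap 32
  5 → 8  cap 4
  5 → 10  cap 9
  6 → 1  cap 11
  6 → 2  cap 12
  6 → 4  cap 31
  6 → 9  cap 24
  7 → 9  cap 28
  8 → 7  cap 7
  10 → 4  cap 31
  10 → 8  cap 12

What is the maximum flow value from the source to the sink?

augment #1: 0→6→9 bottleneck 24, total now 24
augment #2: 0→2→7→9 bottleneck 9, total now 33
augment #3: 0→3→7→9 bottleneck 10, total now 43
augment #4: 0→6→1→9 bottleneck 7, total now 50
augment #5: 0→2→8→7→9 bottleneck 6, total now 56
augment #6: 0→3→4→1→9 bottleneck 6, total now 62
augment #7: 0→5→8→7→9 bottleneck 1, total now 63

Maximum flow value: 63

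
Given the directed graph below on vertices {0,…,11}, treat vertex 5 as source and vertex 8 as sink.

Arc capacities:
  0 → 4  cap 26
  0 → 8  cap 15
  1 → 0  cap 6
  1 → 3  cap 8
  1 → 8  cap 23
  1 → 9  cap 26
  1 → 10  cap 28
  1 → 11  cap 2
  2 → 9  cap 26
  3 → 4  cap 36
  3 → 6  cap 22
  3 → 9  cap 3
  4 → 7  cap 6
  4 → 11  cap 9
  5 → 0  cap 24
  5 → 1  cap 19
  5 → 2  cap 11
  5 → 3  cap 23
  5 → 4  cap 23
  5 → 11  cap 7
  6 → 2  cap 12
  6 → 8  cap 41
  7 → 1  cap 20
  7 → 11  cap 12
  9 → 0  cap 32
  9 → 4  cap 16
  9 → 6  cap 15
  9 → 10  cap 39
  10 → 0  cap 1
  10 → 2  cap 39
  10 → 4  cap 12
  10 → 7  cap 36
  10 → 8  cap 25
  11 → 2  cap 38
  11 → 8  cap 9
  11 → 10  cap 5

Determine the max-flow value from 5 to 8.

augment #1: 5→0→8 bottleneck 15, total now 15
augment #2: 5→1→8 bottleneck 19, total now 34
augment #3: 5→11→8 bottleneck 7, total now 41
augment #4: 5→3→6→8 bottleneck 22, total now 63
augment #5: 5→4→11→8 bottleneck 2, total now 65
augment #6: 5→2→9→6→8 bottleneck 11, total now 76
augment #7: 5→3→9→6→8 bottleneck 1, total now 77
augment #8: 5→4→7→1→8 bottleneck 4, total now 81
augment #9: 5→4→11→10→8 bottleneck 5, total now 86
augment #10: 5→4→7→1→10→8 bottleneck 2, total now 88
augment #11: 5→4→11→2→9→6→8 bottleneck 2, total now 90

Maximum flow value: 90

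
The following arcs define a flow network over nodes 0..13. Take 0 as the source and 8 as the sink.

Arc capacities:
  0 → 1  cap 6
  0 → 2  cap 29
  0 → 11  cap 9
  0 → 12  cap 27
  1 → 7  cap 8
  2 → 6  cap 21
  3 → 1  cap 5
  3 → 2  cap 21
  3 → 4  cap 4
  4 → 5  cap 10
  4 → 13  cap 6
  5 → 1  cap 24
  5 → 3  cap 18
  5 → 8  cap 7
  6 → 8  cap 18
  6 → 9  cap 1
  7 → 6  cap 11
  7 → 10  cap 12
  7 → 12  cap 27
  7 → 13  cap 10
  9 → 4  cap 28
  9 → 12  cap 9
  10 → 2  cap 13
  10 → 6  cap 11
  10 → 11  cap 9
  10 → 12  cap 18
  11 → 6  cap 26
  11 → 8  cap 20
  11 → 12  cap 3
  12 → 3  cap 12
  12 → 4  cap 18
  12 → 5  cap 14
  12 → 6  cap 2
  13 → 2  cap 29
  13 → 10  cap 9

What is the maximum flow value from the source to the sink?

augment #1: 0→11→8 bottleneck 9, total now 9
augment #2: 0→2→6→8 bottleneck 18, total now 27
augment #3: 0→12→5→8 bottleneck 7, total now 34
augment #4: 0→1→7→10→11→8 bottleneck 6, total now 40
augment #5: 0→12→4→13→10→11→8 bottleneck 3, total now 43

Maximum flow value: 43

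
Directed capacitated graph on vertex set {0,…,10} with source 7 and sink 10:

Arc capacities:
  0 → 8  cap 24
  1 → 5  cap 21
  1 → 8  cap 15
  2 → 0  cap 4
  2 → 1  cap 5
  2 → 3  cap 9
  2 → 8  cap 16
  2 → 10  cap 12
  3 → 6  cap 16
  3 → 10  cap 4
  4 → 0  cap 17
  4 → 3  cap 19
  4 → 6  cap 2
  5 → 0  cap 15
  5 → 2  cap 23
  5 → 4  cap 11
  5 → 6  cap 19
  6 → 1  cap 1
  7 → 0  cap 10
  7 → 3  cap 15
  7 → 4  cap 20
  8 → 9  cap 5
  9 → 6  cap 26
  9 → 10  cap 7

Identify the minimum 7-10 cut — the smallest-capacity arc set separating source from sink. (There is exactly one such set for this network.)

Min-cut arcs: {(3,10), (6,1), (8,9)} (total capacity 10)

augment #1: 7→3→10 push 4
augment #2: 7→0→8→9→10 push 5
augment #3: 7→3→6→1→5→2→10 push 1
max flow = 10; residual-reachable set from 7 gives S-side
cut edges (S→T): {(3,10), (6,1), (8,9)} total cap 10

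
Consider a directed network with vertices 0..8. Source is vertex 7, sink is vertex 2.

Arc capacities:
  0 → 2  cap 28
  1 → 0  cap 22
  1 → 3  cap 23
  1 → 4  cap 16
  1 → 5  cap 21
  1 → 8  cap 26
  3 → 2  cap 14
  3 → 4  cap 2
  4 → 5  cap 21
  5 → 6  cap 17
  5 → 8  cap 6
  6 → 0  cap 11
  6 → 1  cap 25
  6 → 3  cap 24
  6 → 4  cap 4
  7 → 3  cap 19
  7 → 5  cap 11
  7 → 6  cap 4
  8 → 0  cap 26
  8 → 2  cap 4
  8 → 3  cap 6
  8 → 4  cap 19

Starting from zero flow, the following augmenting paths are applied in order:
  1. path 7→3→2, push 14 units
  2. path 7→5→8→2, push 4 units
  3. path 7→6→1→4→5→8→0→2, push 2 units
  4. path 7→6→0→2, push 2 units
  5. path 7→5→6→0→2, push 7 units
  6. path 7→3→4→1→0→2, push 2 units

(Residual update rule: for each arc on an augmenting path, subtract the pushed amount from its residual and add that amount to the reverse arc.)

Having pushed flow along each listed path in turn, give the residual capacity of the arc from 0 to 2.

Residual capacity of (0,2): 15

after path 1 (7→3→2, push 14): res(0,2)=28
after path 2 (7→5→8→2, push 4): res(0,2)=28
after path 3 (7→6→1→4→5→8→0→2, push 2): res(0,2)=26
after path 4 (7→6→0→2, push 2): res(0,2)=24
after path 5 (7→5→6→0→2, push 7): res(0,2)=17
after path 6 (7→3→4→1→0→2, push 2): res(0,2)=15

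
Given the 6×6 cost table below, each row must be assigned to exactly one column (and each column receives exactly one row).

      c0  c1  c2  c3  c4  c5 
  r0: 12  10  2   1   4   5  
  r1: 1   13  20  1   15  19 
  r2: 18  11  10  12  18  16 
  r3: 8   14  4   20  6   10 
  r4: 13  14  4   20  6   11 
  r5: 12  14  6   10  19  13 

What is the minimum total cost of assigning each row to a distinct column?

optimal assignment: row0→col3 (cost 1), row1→col0 (cost 1), row2→col1 (cost 11), row3→col5 (cost 10), row4→col4 (cost 6), row5→col2 (cost 6)
total = 1 + 1 + 11 + 10 + 6 + 6 = 35

Minimum assignment cost: 35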